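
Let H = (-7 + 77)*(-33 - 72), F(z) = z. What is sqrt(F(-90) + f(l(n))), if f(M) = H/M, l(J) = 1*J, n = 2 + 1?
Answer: 2*I*sqrt(635) ≈ 50.398*I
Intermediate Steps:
n = 3
l(J) = J
H = -7350 (H = 70*(-105) = -7350)
f(M) = -7350/M
sqrt(F(-90) + f(l(n))) = sqrt(-90 - 7350/3) = sqrt(-90 - 7350*1/3) = sqrt(-90 - 2450) = sqrt(-2540) = 2*I*sqrt(635)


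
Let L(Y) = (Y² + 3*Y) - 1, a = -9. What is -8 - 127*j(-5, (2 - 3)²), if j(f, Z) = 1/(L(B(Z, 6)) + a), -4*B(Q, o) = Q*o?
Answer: 116/49 ≈ 2.3673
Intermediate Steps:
B(Q, o) = -Q*o/4
L(Y) = -1 + Y² + 3*Y
j(f, Z) = 1/(-10 - 9*Z/2 + 9*Z²/4) (j(f, Z) = 1/((-1 + (-¼*Z*6)² + 3*(-¼*Z*6)) - 9) = 1/((-1 + (-3*Z/2)² + 3*(-3*Z/2)) - 9) = 1/((-1 + 9*Z²/4 - 9*Z/2) - 9) = 1/((-1 - 9*Z/2 + 9*Z²/4) - 9) = 1/(-10 - 9*Z/2 + 9*Z²/4))
-8 - 127*j(-5, (2 - 3)²) = -8 - 508/(-40 - 18*(2 - 3)² + 9*((2 - 3)²)²) = -8 - 508/(-40 - 18*(-1)² + 9*((-1)²)²) = -8 - 508/(-40 - 18*1 + 9*1²) = -8 - 508/(-40 - 18 + 9*1) = -8 - 508/(-40 - 18 + 9) = -8 - 508/(-49) = -8 - 508*(-1)/49 = -8 - 127*(-4/49) = -8 + 508/49 = 116/49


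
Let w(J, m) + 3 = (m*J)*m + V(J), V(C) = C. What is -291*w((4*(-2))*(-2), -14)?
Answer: -916359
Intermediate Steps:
w(J, m) = -3 + J + J*m² (w(J, m) = -3 + ((m*J)*m + J) = -3 + ((J*m)*m + J) = -3 + (J*m² + J) = -3 + (J + J*m²) = -3 + J + J*m²)
-291*w((4*(-2))*(-2), -14) = -291*(-3 + (4*(-2))*(-2) + ((4*(-2))*(-2))*(-14)²) = -291*(-3 - 8*(-2) - 8*(-2)*196) = -291*(-3 + 16 + 16*196) = -291*(-3 + 16 + 3136) = -291*3149 = -916359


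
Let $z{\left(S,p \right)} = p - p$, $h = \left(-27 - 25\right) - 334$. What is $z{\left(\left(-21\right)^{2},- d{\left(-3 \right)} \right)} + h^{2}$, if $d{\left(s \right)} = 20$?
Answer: $148996$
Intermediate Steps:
$h = -386$ ($h = \left(-27 - 25\right) - 334 = -52 - 334 = -386$)
$z{\left(S,p \right)} = 0$
$z{\left(\left(-21\right)^{2},- d{\left(-3 \right)} \right)} + h^{2} = 0 + \left(-386\right)^{2} = 0 + 148996 = 148996$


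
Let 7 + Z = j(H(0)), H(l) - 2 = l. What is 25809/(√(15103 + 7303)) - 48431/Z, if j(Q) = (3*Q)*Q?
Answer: -48431/5 + 25809*√22406/22406 ≈ -9513.8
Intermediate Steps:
H(l) = 2 + l
j(Q) = 3*Q²
Z = 5 (Z = -7 + 3*(2 + 0)² = -7 + 3*2² = -7 + 3*4 = -7 + 12 = 5)
25809/(√(15103 + 7303)) - 48431/Z = 25809/(√(15103 + 7303)) - 48431/5 = 25809/(√22406) - 48431*⅕ = 25809*(√22406/22406) - 48431/5 = 25809*√22406/22406 - 48431/5 = -48431/5 + 25809*√22406/22406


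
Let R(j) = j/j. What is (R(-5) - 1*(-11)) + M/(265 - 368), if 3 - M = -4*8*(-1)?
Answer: 1265/103 ≈ 12.282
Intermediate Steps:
M = -29 (M = 3 - (-4*8)*(-1) = 3 - (-32)*(-1) = 3 - 1*32 = 3 - 32 = -29)
R(j) = 1
(R(-5) - 1*(-11)) + M/(265 - 368) = (1 - 1*(-11)) - 29/(265 - 368) = (1 + 11) - 29/(-103) = 12 - 29*(-1/103) = 12 + 29/103 = 1265/103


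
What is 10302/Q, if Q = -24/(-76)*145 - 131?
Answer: -195738/1619 ≈ -120.90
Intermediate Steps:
Q = -1619/19 (Q = -24*(-1/76)*145 - 131 = (6/19)*145 - 131 = 870/19 - 131 = -1619/19 ≈ -85.211)
10302/Q = 10302/(-1619/19) = 10302*(-19/1619) = -195738/1619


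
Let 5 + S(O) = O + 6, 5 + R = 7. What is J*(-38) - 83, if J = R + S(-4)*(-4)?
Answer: -615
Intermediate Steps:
R = 2 (R = -5 + 7 = 2)
S(O) = 1 + O (S(O) = -5 + (O + 6) = -5 + (6 + O) = 1 + O)
J = 14 (J = 2 + (1 - 4)*(-4) = 2 - 3*(-4) = 2 + 12 = 14)
J*(-38) - 83 = 14*(-38) - 83 = -532 - 83 = -615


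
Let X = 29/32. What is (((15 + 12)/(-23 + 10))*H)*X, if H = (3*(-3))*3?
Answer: 21141/416 ≈ 50.820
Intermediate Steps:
H = -27 (H = -9*3 = -27)
X = 29/32 (X = 29*(1/32) = 29/32 ≈ 0.90625)
(((15 + 12)/(-23 + 10))*H)*X = (((15 + 12)/(-23 + 10))*(-27))*(29/32) = ((27/(-13))*(-27))*(29/32) = ((27*(-1/13))*(-27))*(29/32) = -27/13*(-27)*(29/32) = (729/13)*(29/32) = 21141/416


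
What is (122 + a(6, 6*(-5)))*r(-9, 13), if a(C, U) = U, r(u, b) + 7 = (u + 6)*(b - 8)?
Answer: -2024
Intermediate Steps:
r(u, b) = -7 + (-8 + b)*(6 + u) (r(u, b) = -7 + (u + 6)*(b - 8) = -7 + (6 + u)*(-8 + b) = -7 + (-8 + b)*(6 + u))
(122 + a(6, 6*(-5)))*r(-9, 13) = (122 + 6*(-5))*(-55 - 8*(-9) + 6*13 + 13*(-9)) = (122 - 30)*(-55 + 72 + 78 - 117) = 92*(-22) = -2024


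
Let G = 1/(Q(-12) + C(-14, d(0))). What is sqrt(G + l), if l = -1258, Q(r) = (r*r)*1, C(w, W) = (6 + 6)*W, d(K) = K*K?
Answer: I*sqrt(181151)/12 ≈ 35.468*I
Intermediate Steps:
d(K) = K**2
C(w, W) = 12*W
Q(r) = r**2 (Q(r) = r**2*1 = r**2)
G = 1/144 (G = 1/((-12)**2 + 12*0**2) = 1/(144 + 12*0) = 1/(144 + 0) = 1/144 ≈ 0.0069444)
sqrt(G + l) = sqrt(1/144 - 1258) = sqrt(-181151/144) = I*sqrt(181151)/12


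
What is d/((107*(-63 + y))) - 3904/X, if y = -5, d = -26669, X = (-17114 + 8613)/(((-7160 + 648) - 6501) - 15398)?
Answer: -806802060975/61853276 ≈ -13044.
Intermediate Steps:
X = 8501/28411 (X = -8501/((-6512 - 6501) - 15398) = -8501/(-13013 - 15398) = -8501/(-28411) = -8501*(-1/28411) = 8501/28411 ≈ 0.29922)
d/((107*(-63 + y))) - 3904/X = -26669*1/(107*(-63 - 5)) - 3904/8501/28411 = -26669/(107*(-68)) - 3904*28411/8501 = -26669/(-7276) - 110916544/8501 = -26669*(-1/7276) - 110916544/8501 = 26669/7276 - 110916544/8501 = -806802060975/61853276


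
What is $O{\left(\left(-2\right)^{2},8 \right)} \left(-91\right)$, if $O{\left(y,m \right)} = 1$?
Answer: $-91$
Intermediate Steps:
$O{\left(\left(-2\right)^{2},8 \right)} \left(-91\right) = 1 \left(-91\right) = -91$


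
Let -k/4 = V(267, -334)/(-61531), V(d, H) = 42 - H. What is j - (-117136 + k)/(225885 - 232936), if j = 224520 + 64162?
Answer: 125238944999530/433855081 ≈ 2.8867e+5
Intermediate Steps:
k = 1504/61531 (k = -4*(42 - 1*(-334))/(-61531) = -4*(42 + 334)*(-1)/61531 = -1504*(-1)/61531 = -4*(-376/61531) = 1504/61531 ≈ 0.024443)
j = 288682
j - (-117136 + k)/(225885 - 232936) = 288682 - (-117136 + 1504/61531)/(225885 - 232936) = 288682 - (-7207493712)/(61531*(-7051)) = 288682 - (-7207493712)*(-1)/(61531*7051) = 288682 - 1*7207493712/433855081 = 288682 - 7207493712/433855081 = 125238944999530/433855081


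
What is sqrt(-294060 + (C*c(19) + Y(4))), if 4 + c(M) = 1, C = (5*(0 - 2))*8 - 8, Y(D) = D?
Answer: 4*I*sqrt(18362) ≈ 542.03*I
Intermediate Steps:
C = -88 (C = (5*(-2))*8 - 8 = -10*8 - 8 = -80 - 8 = -88)
c(M) = -3 (c(M) = -4 + 1 = -3)
sqrt(-294060 + (C*c(19) + Y(4))) = sqrt(-294060 + (-88*(-3) + 4)) = sqrt(-294060 + (264 + 4)) = sqrt(-294060 + 268) = sqrt(-293792) = 4*I*sqrt(18362)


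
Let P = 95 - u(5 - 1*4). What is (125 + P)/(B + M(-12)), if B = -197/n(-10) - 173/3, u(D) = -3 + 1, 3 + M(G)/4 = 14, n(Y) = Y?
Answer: 6660/181 ≈ 36.796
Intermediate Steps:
M(G) = 44 (M(G) = -12 + 4*14 = -12 + 56 = 44)
u(D) = -2
P = 97 (P = 95 - 1*(-2) = 95 + 2 = 97)
B = -1139/30 (B = -197/(-10) - 173/3 = -197*(-⅒) - 173*⅓ = 197/10 - 173/3 = -1139/30 ≈ -37.967)
(125 + P)/(B + M(-12)) = (125 + 97)/(-1139/30 + 44) = 222/(181/30) = 222*(30/181) = 6660/181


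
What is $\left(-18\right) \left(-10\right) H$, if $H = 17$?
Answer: $3060$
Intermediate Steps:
$\left(-18\right) \left(-10\right) H = \left(-18\right) \left(-10\right) 17 = 180 \cdot 17 = 3060$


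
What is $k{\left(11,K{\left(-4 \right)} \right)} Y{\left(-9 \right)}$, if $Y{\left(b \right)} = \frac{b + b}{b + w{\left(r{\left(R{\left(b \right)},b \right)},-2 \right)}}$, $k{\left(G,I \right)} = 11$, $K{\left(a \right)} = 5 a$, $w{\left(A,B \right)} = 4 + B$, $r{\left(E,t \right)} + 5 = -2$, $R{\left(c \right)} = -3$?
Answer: $\frac{198}{7} \approx 28.286$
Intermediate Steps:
$r{\left(E,t \right)} = -7$ ($r{\left(E,t \right)} = -5 - 2 = -7$)
$Y{\left(b \right)} = \frac{2 b}{2 + b}$ ($Y{\left(b \right)} = \frac{b + b}{b + \left(4 - 2\right)} = \frac{2 b}{b + 2} = \frac{2 b}{2 + b}$)
$k{\left(11,K{\left(-4 \right)} \right)} Y{\left(-9 \right)} = 11 \cdot 2 \left(-9\right) \frac{1}{2 - 9} = 11 \cdot 2 \left(-9\right) \frac{1}{-7} = 11 \cdot 2 \left(-9\right) \left(- \frac{1}{7}\right) = 11 \cdot \frac{18}{7} = \frac{198}{7}$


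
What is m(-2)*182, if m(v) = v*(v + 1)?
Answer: 364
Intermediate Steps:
m(v) = v*(1 + v)
m(-2)*182 = -2*(1 - 2)*182 = -2*(-1)*182 = 2*182 = 364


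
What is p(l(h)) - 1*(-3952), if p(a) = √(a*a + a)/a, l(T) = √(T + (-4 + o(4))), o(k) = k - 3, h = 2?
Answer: 3952 - I*√(-1 + I) ≈ 3953.1 - 0.45509*I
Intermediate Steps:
o(k) = -3 + k
l(T) = √(-3 + T) (l(T) = √(T + (-4 + (-3 + 4))) = √(T + (-4 + 1)) = √(T - 3) = √(-3 + T))
p(a) = √(a + a²)/a (p(a) = √(a² + a)/a = √(a + a²)/a)
p(l(h)) - 1*(-3952) = √(√(-3 + 2)*(1 + √(-3 + 2)))/(√(-3 + 2)) - 1*(-3952) = √(√(-1)*(1 + √(-1)))/(√(-1)) + 3952 = √(I*(1 + I))/I + 3952 = (-I)*√(I*(1 + I)) + 3952 = -I*√(I*(1 + I)) + 3952 = 3952 - I*√(I*(1 + I))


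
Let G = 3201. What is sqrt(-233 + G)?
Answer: 2*sqrt(742) ≈ 54.479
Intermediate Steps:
sqrt(-233 + G) = sqrt(-233 + 3201) = sqrt(2968) = 2*sqrt(742)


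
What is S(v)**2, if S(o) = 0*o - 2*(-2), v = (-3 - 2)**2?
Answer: 16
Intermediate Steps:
v = 25 (v = (-5)**2 = 25)
S(o) = 4 (S(o) = 0 + 4 = 4)
S(v)**2 = 4**2 = 16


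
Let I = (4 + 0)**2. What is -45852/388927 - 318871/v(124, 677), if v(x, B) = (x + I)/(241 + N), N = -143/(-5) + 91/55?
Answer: -2184436899009/3535700 ≈ -6.1782e+5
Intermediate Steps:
I = 16 (I = 4**2 = 16)
N = 1664/55 (N = -143*(-1/5) + 91*(1/55) = 143/5 + 91/55 = 1664/55 ≈ 30.255)
v(x, B) = 880/14919 + 55*x/14919 (v(x, B) = (x + 16)/(241 + 1664/55) = (16 + x)/(14919/55) = (16 + x)*(55/14919) = 880/14919 + 55*x/14919)
-45852/388927 - 318871/v(124, 677) = -45852/388927 - 318871/(880/14919 + (55/14919)*124) = -45852*1/388927 - 318871/(880/14919 + 6820/14919) = -45852/388927 - 318871/7700/14919 = -45852/388927 - 318871*14919/7700 = -45852/388927 - 679605207/1100 = -2184436899009/3535700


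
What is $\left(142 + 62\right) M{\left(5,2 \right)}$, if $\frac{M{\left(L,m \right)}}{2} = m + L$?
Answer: $2856$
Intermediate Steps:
$M{\left(L,m \right)} = 2 L + 2 m$ ($M{\left(L,m \right)} = 2 \left(m + L\right) = 2 \left(L + m\right) = 2 L + 2 m$)
$\left(142 + 62\right) M{\left(5,2 \right)} = \left(142 + 62\right) \left(2 \cdot 5 + 2 \cdot 2\right) = 204 \left(10 + 4\right) = 204 \cdot 14 = 2856$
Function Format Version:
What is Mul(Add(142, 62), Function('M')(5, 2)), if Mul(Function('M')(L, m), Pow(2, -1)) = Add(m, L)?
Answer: 2856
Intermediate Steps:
Function('M')(L, m) = Add(Mul(2, L), Mul(2, m)) (Function('M')(L, m) = Mul(2, Add(m, L)) = Mul(2, Add(L, m)) = Add(Mul(2, L), Mul(2, m)))
Mul(Add(142, 62), Function('M')(5, 2)) = Mul(Add(142, 62), Add(Mul(2, 5), Mul(2, 2))) = Mul(204, Add(10, 4)) = Mul(204, 14) = 2856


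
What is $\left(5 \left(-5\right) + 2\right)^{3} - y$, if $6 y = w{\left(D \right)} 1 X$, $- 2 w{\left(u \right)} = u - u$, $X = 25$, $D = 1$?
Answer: $-12167$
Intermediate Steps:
$w{\left(u \right)} = 0$ ($w{\left(u \right)} = - \frac{u - u}{2} = \left(- \frac{1}{2}\right) 0 = 0$)
$y = 0$ ($y = \frac{0 \cdot 1 \cdot 25}{6} = \frac{0 \cdot 25}{6} = \frac{1}{6} \cdot 0 = 0$)
$\left(5 \left(-5\right) + 2\right)^{3} - y = \left(5 \left(-5\right) + 2\right)^{3} - 0 = \left(-25 + 2\right)^{3} + 0 = \left(-23\right)^{3} + 0 = -12167 + 0 = -12167$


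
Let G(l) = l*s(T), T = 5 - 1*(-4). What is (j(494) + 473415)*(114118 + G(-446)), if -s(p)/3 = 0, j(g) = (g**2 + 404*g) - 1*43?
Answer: 104644380112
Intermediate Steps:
T = 9 (T = 5 + 4 = 9)
j(g) = -43 + g**2 + 404*g (j(g) = (g**2 + 404*g) - 43 = -43 + g**2 + 404*g)
s(p) = 0 (s(p) = -3*0 = 0)
G(l) = 0 (G(l) = l*0 = 0)
(j(494) + 473415)*(114118 + G(-446)) = ((-43 + 494**2 + 404*494) + 473415)*(114118 + 0) = ((-43 + 244036 + 199576) + 473415)*114118 = (443569 + 473415)*114118 = 916984*114118 = 104644380112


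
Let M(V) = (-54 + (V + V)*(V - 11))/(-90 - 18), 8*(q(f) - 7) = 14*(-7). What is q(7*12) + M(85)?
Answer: -13093/108 ≈ -121.23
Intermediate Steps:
q(f) = -21/4 (q(f) = 7 + (14*(-7))/8 = 7 + (⅛)*(-98) = 7 - 49/4 = -21/4)
M(V) = ½ - V*(-11 + V)/54 (M(V) = (-54 + (2*V)*(-11 + V))/(-108) = (-54 + 2*V*(-11 + V))*(-1/108) = ½ - V*(-11 + V)/54)
q(7*12) + M(85) = -21/4 + (½ - 1/54*85² + (11/54)*85) = -21/4 + (½ - 1/54*7225 + 935/54) = -21/4 + (½ - 7225/54 + 935/54) = -21/4 - 6263/54 = -13093/108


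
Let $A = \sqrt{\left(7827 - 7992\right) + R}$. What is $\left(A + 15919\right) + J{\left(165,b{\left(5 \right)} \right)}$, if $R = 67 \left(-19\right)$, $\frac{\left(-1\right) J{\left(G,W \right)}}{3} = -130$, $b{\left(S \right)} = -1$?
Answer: $16309 + i \sqrt{1438} \approx 16309.0 + 37.921 i$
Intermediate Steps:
$J{\left(G,W \right)} = 390$ ($J{\left(G,W \right)} = \left(-3\right) \left(-130\right) = 390$)
$R = -1273$
$A = i \sqrt{1438}$ ($A = \sqrt{\left(7827 - 7992\right) - 1273} = \sqrt{-165 - 1273} = \sqrt{-1438} = i \sqrt{1438} \approx 37.921 i$)
$\left(A + 15919\right) + J{\left(165,b{\left(5 \right)} \right)} = \left(i \sqrt{1438} + 15919\right) + 390 = \left(15919 + i \sqrt{1438}\right) + 390 = 16309 + i \sqrt{1438}$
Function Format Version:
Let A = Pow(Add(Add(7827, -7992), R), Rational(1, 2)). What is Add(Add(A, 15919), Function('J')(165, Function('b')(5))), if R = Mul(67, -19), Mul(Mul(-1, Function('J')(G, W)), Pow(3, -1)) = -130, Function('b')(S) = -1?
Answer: Add(16309, Mul(I, Pow(1438, Rational(1, 2)))) ≈ Add(16309., Mul(37.921, I))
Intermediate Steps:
Function('J')(G, W) = 390 (Function('J')(G, W) = Mul(-3, -130) = 390)
R = -1273
A = Mul(I, Pow(1438, Rational(1, 2))) (A = Pow(Add(Add(7827, -7992), -1273), Rational(1, 2)) = Pow(Add(-165, -1273), Rational(1, 2)) = Pow(-1438, Rational(1, 2)) = Mul(I, Pow(1438, Rational(1, 2))) ≈ Mul(37.921, I))
Add(Add(A, 15919), Function('J')(165, Function('b')(5))) = Add(Add(Mul(I, Pow(1438, Rational(1, 2))), 15919), 390) = Add(Add(15919, Mul(I, Pow(1438, Rational(1, 2)))), 390) = Add(16309, Mul(I, Pow(1438, Rational(1, 2))))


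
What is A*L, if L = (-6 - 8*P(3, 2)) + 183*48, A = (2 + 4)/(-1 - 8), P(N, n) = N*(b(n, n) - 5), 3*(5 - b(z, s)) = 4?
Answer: -17620/3 ≈ -5873.3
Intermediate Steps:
b(z, s) = 11/3 (b(z, s) = 5 - ⅓*4 = 5 - 4/3 = 11/3)
P(N, n) = -4*N/3 (P(N, n) = N*(11/3 - 5) = N*(-4/3) = -4*N/3)
A = -⅔ (A = 6/(-9) = 6*(-⅑) = -⅔ ≈ -0.66667)
L = 8810 (L = (-6 - (-32)*3/3) + 183*48 = (-6 - 8*(-4)) + 8784 = (-6 + 32) + 8784 = 26 + 8784 = 8810)
A*L = -⅔*8810 = -17620/3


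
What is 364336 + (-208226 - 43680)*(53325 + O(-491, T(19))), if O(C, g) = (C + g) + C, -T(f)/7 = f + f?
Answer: -13118144426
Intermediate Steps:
T(f) = -14*f (T(f) = -7*(f + f) = -14*f)
O(C, g) = g + 2*C
364336 + (-208226 - 43680)*(53325 + O(-491, T(19))) = 364336 + (-208226 - 43680)*(53325 + (-14*19 + 2*(-491))) = 364336 - 251906*(53325 + (-266 - 982)) = 364336 - 251906*(53325 - 1248) = 364336 - 251906*52077 = 364336 - 13118508762 = -13118144426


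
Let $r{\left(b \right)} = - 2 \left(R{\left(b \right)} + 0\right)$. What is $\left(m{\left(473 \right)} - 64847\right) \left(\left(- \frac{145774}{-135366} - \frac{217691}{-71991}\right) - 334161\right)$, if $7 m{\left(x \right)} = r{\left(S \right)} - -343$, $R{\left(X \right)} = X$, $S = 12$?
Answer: $\frac{246189544183213876810}{11369322657} \approx 2.1654 \cdot 10^{10}$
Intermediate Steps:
$r{\left(b \right)} = - 2 b$ ($r{\left(b \right)} = - 2 \left(b + 0\right) = - 2 b$)
$m{\left(x \right)} = \frac{319}{7}$ ($m{\left(x \right)} = \frac{\left(-2\right) 12 - -343}{7} = \frac{-24 + 343}{7} = \frac{1}{7} \cdot 319 = \frac{319}{7}$)
$\left(m{\left(473 \right)} - 64847\right) \left(\left(- \frac{145774}{-135366} - \frac{217691}{-71991}\right) - 334161\right) = \left(\frac{319}{7} - 64847\right) \left(\left(- \frac{145774}{-135366} - \frac{217691}{-71991}\right) - 334161\right) = \left(\frac{319}{7} - 64847\right) \left(\left(\left(-145774\right) \left(- \frac{1}{135366}\right) - - \frac{217691}{71991}\right) - 334161\right) = - \frac{453610 \left(\left(\frac{72887}{67683} + \frac{217691}{71991}\right) - 334161\right)}{7} = - \frac{453610 \left(\frac{6660395990}{1624188951} - 334161\right)}{7} = \left(- \frac{453610}{7}\right) \left(- \frac{542733943659121}{1624188951}\right) = \frac{246189544183213876810}{11369322657}$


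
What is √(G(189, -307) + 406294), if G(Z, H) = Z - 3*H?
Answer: 2*√101851 ≈ 638.28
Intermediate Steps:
√(G(189, -307) + 406294) = √((189 - 3*(-307)) + 406294) = √((189 + 921) + 406294) = √(1110 + 406294) = √407404 = 2*√101851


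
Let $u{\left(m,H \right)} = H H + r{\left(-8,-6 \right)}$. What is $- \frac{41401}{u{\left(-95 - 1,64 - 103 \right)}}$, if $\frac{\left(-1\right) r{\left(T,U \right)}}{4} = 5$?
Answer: $- \frac{2179}{79} \approx -27.582$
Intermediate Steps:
$r{\left(T,U \right)} = -20$ ($r{\left(T,U \right)} = \left(-4\right) 5 = -20$)
$u{\left(m,H \right)} = -20 + H^{2}$ ($u{\left(m,H \right)} = H H - 20 = H^{2} - 20 = -20 + H^{2}$)
$- \frac{41401}{u{\left(-95 - 1,64 - 103 \right)}} = - \frac{41401}{-20 + \left(64 - 103\right)^{2}} = - \frac{41401}{-20 + \left(-39\right)^{2}} = - \frac{41401}{-20 + 1521} = - \frac{41401}{1501} = \left(-41401\right) \frac{1}{1501} = - \frac{2179}{79}$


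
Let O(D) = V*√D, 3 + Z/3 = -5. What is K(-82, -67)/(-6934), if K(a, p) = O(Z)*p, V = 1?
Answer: 67*I*√6/3467 ≈ 0.047337*I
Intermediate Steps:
Z = -24 (Z = -9 + 3*(-5) = -9 - 15 = -24)
O(D) = √D (O(D) = 1*√D = √D)
K(a, p) = 2*I*p*√6 (K(a, p) = √(-24)*p = (2*I*√6)*p = 2*I*p*√6)
K(-82, -67)/(-6934) = (2*I*(-67)*√6)/(-6934) = -134*I*√6*(-1/6934) = 67*I*√6/3467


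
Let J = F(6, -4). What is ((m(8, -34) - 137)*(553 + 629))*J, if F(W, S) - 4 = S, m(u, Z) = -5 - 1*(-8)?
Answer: 0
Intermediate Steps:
m(u, Z) = 3 (m(u, Z) = -5 + 8 = 3)
F(W, S) = 4 + S
J = 0 (J = 4 - 4 = 0)
((m(8, -34) - 137)*(553 + 629))*J = ((3 - 137)*(553 + 629))*0 = -134*1182*0 = -158388*0 = 0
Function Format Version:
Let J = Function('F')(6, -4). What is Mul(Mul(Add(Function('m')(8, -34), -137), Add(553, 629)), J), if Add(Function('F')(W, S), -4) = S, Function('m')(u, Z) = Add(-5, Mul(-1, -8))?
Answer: 0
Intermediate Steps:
Function('m')(u, Z) = 3 (Function('m')(u, Z) = Add(-5, 8) = 3)
Function('F')(W, S) = Add(4, S)
J = 0 (J = Add(4, -4) = 0)
Mul(Mul(Add(Function('m')(8, -34), -137), Add(553, 629)), J) = Mul(Mul(Add(3, -137), Add(553, 629)), 0) = Mul(Mul(-134, 1182), 0) = Mul(-158388, 0) = 0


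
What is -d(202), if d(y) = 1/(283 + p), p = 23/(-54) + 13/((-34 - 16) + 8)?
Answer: -189/53348 ≈ -0.0035428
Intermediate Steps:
p = -139/189 (p = 23*(-1/54) + 13/(-50 + 8) = -23/54 + 13/(-42) = -23/54 + 13*(-1/42) = -23/54 - 13/42 = -139/189 ≈ -0.73545)
d(y) = 189/53348 (d(y) = 1/(283 - 139/189) = 1/(53348/189) = 189/53348)
-d(202) = -1*189/53348 = -189/53348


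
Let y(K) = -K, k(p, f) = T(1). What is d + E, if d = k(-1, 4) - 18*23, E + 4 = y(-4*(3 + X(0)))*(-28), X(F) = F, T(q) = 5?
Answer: -749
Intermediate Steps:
k(p, f) = 5
E = -340 (E = -4 - (-4)*(3 + 0)*(-28) = -4 - (-4)*3*(-28) = -4 - 1*(-12)*(-28) = -4 + 12*(-28) = -4 - 336 = -340)
d = -409 (d = 5 - 18*23 = 5 - 414 = -409)
d + E = -409 - 340 = -749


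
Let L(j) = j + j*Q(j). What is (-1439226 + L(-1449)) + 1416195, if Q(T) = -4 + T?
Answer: 2080917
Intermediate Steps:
L(j) = j + j*(-4 + j)
(-1439226 + L(-1449)) + 1416195 = (-1439226 - 1449*(-3 - 1449)) + 1416195 = (-1439226 - 1449*(-1452)) + 1416195 = (-1439226 + 2103948) + 1416195 = 664722 + 1416195 = 2080917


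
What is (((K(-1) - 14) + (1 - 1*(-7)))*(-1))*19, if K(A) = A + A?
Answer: 152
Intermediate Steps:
K(A) = 2*A
(((K(-1) - 14) + (1 - 1*(-7)))*(-1))*19 = (((2*(-1) - 14) + (1 - 1*(-7)))*(-1))*19 = (((-2 - 14) + (1 + 7))*(-1))*19 = ((-16 + 8)*(-1))*19 = -8*(-1)*19 = 8*19 = 152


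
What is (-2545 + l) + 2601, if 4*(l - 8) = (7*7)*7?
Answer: 599/4 ≈ 149.75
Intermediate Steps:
l = 375/4 (l = 8 + ((7*7)*7)/4 = 8 + (49*7)/4 = 8 + (¼)*343 = 8 + 343/4 = 375/4 ≈ 93.750)
(-2545 + l) + 2601 = (-2545 + 375/4) + 2601 = -9805/4 + 2601 = 599/4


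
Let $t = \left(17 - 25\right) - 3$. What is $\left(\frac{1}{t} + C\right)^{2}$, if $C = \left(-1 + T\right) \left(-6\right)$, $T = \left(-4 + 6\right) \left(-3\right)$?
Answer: $\frac{212521}{121} \approx 1756.4$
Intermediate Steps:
$T = -6$ ($T = 2 \left(-3\right) = -6$)
$C = 42$ ($C = \left(-1 - 6\right) \left(-6\right) = \left(-7\right) \left(-6\right) = 42$)
$t = -11$ ($t = -8 - 3 = -11$)
$\left(\frac{1}{t} + C\right)^{2} = \left(\frac{1}{-11} + 42\right)^{2} = \left(- \frac{1}{11} + 42\right)^{2} = \left(\frac{461}{11}\right)^{2} = \frac{212521}{121}$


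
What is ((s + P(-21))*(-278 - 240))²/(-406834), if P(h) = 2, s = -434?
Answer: -25037849088/203417 ≈ -1.2309e+5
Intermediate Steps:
((s + P(-21))*(-278 - 240))²/(-406834) = ((-434 + 2)*(-278 - 240))²/(-406834) = (-432*(-518))²*(-1/406834) = 223776²*(-1/406834) = 50075698176*(-1/406834) = -25037849088/203417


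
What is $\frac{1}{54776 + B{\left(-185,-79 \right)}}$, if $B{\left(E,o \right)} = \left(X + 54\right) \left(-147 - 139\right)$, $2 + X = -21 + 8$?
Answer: $\frac{1}{43622} \approx 2.2924 \cdot 10^{-5}$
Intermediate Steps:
$X = -15$ ($X = -2 + \left(-21 + 8\right) = -2 - 13 = -15$)
$B{\left(E,o \right)} = -11154$ ($B{\left(E,o \right)} = \left(-15 + 54\right) \left(-147 - 139\right) = 39 \left(-286\right) = -11154$)
$\frac{1}{54776 + B{\left(-185,-79 \right)}} = \frac{1}{54776 - 11154} = \frac{1}{43622}$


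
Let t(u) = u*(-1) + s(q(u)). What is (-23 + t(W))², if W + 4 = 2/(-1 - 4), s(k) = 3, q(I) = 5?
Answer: 6084/25 ≈ 243.36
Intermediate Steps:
W = -22/5 (W = -4 + 2/(-1 - 4) = -4 + 2/(-5) = -4 + 2*(-⅕) = -4 - ⅖ = -22/5 ≈ -4.4000)
t(u) = 3 - u (t(u) = u*(-1) + 3 = -u + 3 = 3 - u)
(-23 + t(W))² = (-23 + (3 - 1*(-22/5)))² = (-23 + (3 + 22/5))² = (-23 + 37/5)² = (-78/5)² = 6084/25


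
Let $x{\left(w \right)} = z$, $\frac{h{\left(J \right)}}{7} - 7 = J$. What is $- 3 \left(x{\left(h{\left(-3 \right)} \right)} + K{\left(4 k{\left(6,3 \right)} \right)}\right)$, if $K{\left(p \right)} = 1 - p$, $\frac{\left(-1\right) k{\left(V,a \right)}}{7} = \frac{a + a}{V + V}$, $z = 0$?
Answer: $-45$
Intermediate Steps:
$h{\left(J \right)} = 49 + 7 J$
$k{\left(V,a \right)} = - \frac{7 a}{V}$ ($k{\left(V,a \right)} = - 7 \frac{a + a}{V + V} = - 7 \frac{2 a}{2 V} = - 7 \cdot 2 a \frac{1}{2 V} = - 7 \frac{a}{V} = - \frac{7 a}{V}$)
$x{\left(w \right)} = 0$
$- 3 \left(x{\left(h{\left(-3 \right)} \right)} + K{\left(4 k{\left(6,3 \right)} \right)}\right) = - 3 \left(0 - \left(-1 + 4 \left(\left(-7\right) 3 \cdot \frac{1}{6}\right)\right)\right) = - 3 \left(0 - \left(-1 + 4 \left(- \frac{7}{2}\right)\right)\right) = - 3 \left(0 + \left(1 - -14\right)\right) = - 3 \left(0 + \left(1 + 14\right)\right) = - 3 \left(0 + 15\right) = \left(-3\right) 15 = -45$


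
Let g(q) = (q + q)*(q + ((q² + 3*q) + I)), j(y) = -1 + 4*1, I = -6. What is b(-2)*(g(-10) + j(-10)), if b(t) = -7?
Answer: 7539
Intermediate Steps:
j(y) = 3 (j(y) = -1 + 4 = 3)
g(q) = 2*q*(-6 + q² + 4*q) (g(q) = (q + q)*(q + ((q² + 3*q) - 6)) = (2*q)*(q + (-6 + q² + 3*q)) = (2*q)*(-6 + q² + 4*q) = 2*q*(-6 + q² + 4*q))
b(-2)*(g(-10) + j(-10)) = -7*(2*(-10)*(-6 + (-10)² + 4*(-10)) + 3) = -7*(2*(-10)*(-6 + 100 - 40) + 3) = -7*(2*(-10)*54 + 3) = -7*(-1080 + 3) = -7*(-1077) = 7539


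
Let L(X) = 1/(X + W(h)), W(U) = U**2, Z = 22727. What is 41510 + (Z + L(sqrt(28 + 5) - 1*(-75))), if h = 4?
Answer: 529826867/8248 - sqrt(33)/8248 ≈ 64237.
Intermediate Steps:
L(X) = 1/(16 + X) (L(X) = 1/(X + 4**2) = 1/(X + 16) = 1/(16 + X))
41510 + (Z + L(sqrt(28 + 5) - 1*(-75))) = 41510 + (22727 + 1/(16 + (sqrt(28 + 5) - 1*(-75)))) = 41510 + (22727 + 1/(16 + (sqrt(33) + 75))) = 41510 + (22727 + 1/(16 + (75 + sqrt(33)))) = 41510 + (22727 + 1/(91 + sqrt(33))) = 64237 + 1/(91 + sqrt(33))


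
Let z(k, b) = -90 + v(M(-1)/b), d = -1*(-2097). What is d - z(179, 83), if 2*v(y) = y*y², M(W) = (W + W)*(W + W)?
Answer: 1250498137/571787 ≈ 2187.0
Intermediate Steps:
M(W) = 4*W² (M(W) = (2*W)*(2*W) = 4*W²)
v(y) = y³/2 (v(y) = (y*y²)/2 = y³/2)
d = 2097
z(k, b) = -90 + 32/b³ (z(k, b) = -90 + ((4*(-1)²)/b)³/2 = -90 + ((4*1)/b)³/2 = -90 + (4/b)³/2 = -90 + (64/b³)/2 = -90 + 32/b³)
d - z(179, 83) = 2097 - (-90 + 32/83³) = 2097 - (-90 + 32*(1/571787)) = 2097 - (-90 + 32/571787) = 2097 - 1*(-51460798/571787) = 2097 + 51460798/571787 = 1250498137/571787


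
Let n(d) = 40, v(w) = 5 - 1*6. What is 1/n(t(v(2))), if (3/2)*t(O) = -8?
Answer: 1/40 ≈ 0.025000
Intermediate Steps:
v(w) = -1 (v(w) = 5 - 6 = -1)
t(O) = -16/3 (t(O) = (2/3)*(-8) = -16/3)
1/n(t(v(2))) = 1/40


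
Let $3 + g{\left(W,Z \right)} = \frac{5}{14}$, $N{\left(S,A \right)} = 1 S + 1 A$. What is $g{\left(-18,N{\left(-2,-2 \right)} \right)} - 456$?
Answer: $- \frac{6421}{14} \approx -458.64$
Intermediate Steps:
$N{\left(S,A \right)} = A + S$ ($N{\left(S,A \right)} = S + A = A + S$)
$g{\left(W,Z \right)} = - \frac{37}{14}$ ($g{\left(W,Z \right)} = -3 + \frac{5}{14} = - \frac{37}{14}$)
$g{\left(-18,N{\left(-2,-2 \right)} \right)} - 456 = - \frac{37}{14} - 456 = - \frac{6421}{14}$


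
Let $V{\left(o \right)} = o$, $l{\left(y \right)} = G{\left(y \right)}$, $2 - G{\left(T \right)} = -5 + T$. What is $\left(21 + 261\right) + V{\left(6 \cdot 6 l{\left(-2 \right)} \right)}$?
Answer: $606$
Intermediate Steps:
$G{\left(T \right)} = 7 - T$ ($G{\left(T \right)} = 2 - \left(-5 + T\right) = 7 - T$)
$l{\left(y \right)} = 7 - y$
$\left(21 + 261\right) + V{\left(6 \cdot 6 l{\left(-2 \right)} \right)} = \left(21 + 261\right) + 6 \cdot 6 \left(7 - -2\right) = 282 + 36 \left(7 + 2\right) = 282 + 36 \cdot 9 = 282 + 324 = 606$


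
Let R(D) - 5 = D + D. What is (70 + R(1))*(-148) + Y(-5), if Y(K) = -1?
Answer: -11397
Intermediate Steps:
R(D) = 5 + 2*D (R(D) = 5 + (D + D) = 5 + 2*D)
(70 + R(1))*(-148) + Y(-5) = (70 + (5 + 2*1))*(-148) - 1 = (70 + (5 + 2))*(-148) - 1 = (70 + 7)*(-148) - 1 = 77*(-148) - 1 = -11396 - 1 = -11397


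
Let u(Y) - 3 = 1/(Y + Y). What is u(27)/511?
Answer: 163/27594 ≈ 0.0059071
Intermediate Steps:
u(Y) = 3 + 1/(2*Y) (u(Y) = 3 + 1/(Y + Y) = 3 + 1/(2*Y))
u(27)/511 = (3 + (1/2)/27)/511 = (3 + (1/2)*(1/27))*(1/511) = (3 + 1/54)*(1/511) = (163/54)*(1/511) = 163/27594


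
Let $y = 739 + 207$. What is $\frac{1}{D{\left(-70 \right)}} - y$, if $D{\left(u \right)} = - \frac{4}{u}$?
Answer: $- \frac{1857}{2} \approx -928.5$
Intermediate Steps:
$y = 946$
$\frac{1}{D{\left(-70 \right)}} - y = \frac{1}{\left(-4\right) \frac{1}{-70}} - 946 = \frac{1}{\left(-4\right) \left(- \frac{1}{70}\right)} - 946 = \frac{1}{\frac{2}{35}} - 946 = \frac{35}{2} - 946 = - \frac{1857}{2}$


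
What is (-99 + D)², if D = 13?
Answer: 7396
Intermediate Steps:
(-99 + D)² = (-99 + 13)² = (-86)² = 7396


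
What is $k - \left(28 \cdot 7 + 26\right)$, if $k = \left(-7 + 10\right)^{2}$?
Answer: $-213$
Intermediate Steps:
$k = 9$ ($k = 3^{2} = 9$)
$k - \left(28 \cdot 7 + 26\right) = 9 - \left(28 \cdot 7 + 26\right) = 9 - \left(196 + 26\right) = 9 - 222 = -213$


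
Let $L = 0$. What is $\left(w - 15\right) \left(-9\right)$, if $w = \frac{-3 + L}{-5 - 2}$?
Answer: $\frac{918}{7} \approx 131.14$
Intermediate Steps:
$w = \frac{3}{7}$ ($w = \frac{-3 + 0}{-5 - 2} = - \frac{3}{-7} = \left(-3\right) \left(- \frac{1}{7}\right) = \frac{3}{7} \approx 0.42857$)
$\left(w - 15\right) \left(-9\right) = \left(\frac{3}{7} - 15\right) \left(-9\right) = \left(- \frac{102}{7}\right) \left(-9\right) = \frac{918}{7}$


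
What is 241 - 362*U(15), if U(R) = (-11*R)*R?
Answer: 896191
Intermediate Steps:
U(R) = -11*R²
241 - 362*U(15) = 241 - (-3982)*15² = 241 - (-3982)*225 = 241 - 362*(-2475) = 241 + 895950 = 896191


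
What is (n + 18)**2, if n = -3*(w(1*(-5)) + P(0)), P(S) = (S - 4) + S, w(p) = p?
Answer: 2025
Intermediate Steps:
P(S) = -4 + 2*S (P(S) = (-4 + S) + S = -4 + 2*S)
n = 27 (n = -3*(1*(-5) + (-4 + 2*0)) = -3*(-5 + (-4 + 0)) = -3*(-5 - 4) = -3*(-9) = 27)
(n + 18)**2 = (27 + 18)**2 = 45**2 = 2025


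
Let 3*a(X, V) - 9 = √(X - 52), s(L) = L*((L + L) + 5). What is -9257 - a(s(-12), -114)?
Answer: -9260 - 4*√11/3 ≈ -9264.4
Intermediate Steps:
s(L) = L*(5 + 2*L) (s(L) = L*(2*L + 5) = L*(5 + 2*L))
a(X, V) = 3 + √(-52 + X)/3 (a(X, V) = 3 + √(X - 52)/3 = 3 + √(-52 + X)/3)
-9257 - a(s(-12), -114) = -9257 - (3 + √(-52 - 12*(5 + 2*(-12)))/3) = -9257 - (3 + √(-52 - 12*(5 - 24))/3) = -9257 - (3 + √(-52 - 12*(-19))/3) = -9257 - (3 + √(-52 + 228)/3) = -9257 - (3 + √176/3) = -9257 - (3 + (4*√11)/3) = -9257 - (3 + 4*√11/3) = -9257 + (-3 - 4*√11/3) = -9260 - 4*√11/3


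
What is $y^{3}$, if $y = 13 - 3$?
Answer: $1000$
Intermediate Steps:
$y = 10$ ($y = 13 - 3 = 10$)
$y^{3} = 10^{3} = 1000$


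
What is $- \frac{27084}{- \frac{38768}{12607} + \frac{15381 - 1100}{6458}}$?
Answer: $\frac{735023702168}{23441059} \approx 31356.0$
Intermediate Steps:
$- \frac{27084}{- \frac{38768}{12607} + \frac{15381 - 1100}{6458}} = - \frac{27084}{\left(-38768\right) \frac{1}{12607} + \left(15381 - 1100\right) \frac{1}{6458}} = - \frac{27084}{- \frac{38768}{12607} + 14281 \cdot \frac{1}{6458}} = - \frac{27084}{- \frac{38768}{12607} + \frac{14281}{6458}} = - \frac{27084}{- \frac{70323177}{81416006}} = \left(-27084\right) \left(- \frac{81416006}{70323177}\right) = \frac{735023702168}{23441059}$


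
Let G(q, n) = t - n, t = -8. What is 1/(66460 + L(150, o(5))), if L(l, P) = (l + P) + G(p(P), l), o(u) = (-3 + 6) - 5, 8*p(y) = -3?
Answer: 1/66450 ≈ 1.5049e-5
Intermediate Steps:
p(y) = -3/8 (p(y) = (⅛)*(-3) = -3/8)
G(q, n) = -8 - n
o(u) = -2 (o(u) = 3 - 5 = -2)
L(l, P) = -8 + P (L(l, P) = (l + P) + (-8 - l) = (P + l) + (-8 - l) = -8 + P)
1/(66460 + L(150, o(5))) = 1/(66460 + (-8 - 2)) = 1/(66460 - 10) = 1/66450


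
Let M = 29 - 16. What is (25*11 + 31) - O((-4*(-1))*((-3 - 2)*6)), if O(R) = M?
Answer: 293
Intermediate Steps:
M = 13
O(R) = 13
(25*11 + 31) - O((-4*(-1))*((-3 - 2)*6)) = (25*11 + 31) - 1*13 = (275 + 31) - 13 = 306 - 13 = 293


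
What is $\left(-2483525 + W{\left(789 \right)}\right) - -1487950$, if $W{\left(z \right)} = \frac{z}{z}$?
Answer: $-995574$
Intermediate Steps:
$W{\left(z \right)} = 1$
$\left(-2483525 + W{\left(789 \right)}\right) - -1487950 = \left(-2483525 + 1\right) - -1487950 = -2483524 + 1487950 = -995574$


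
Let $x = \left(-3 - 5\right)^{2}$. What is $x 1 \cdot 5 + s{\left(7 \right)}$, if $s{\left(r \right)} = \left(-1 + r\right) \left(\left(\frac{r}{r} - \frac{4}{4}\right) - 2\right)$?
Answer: $308$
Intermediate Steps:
$x = 64$ ($x = \left(-8\right)^{2} = 64$)
$s{\left(r \right)} = 2 - 2 r$ ($s{\left(r \right)} = \left(-1 + r\right) \left(\left(1 - 1\right) - 2\right) = \left(-1 + r\right) \left(0 - 2\right) = \left(-1 + r\right) \left(-2\right) = 2 - 2 r$)
$x 1 \cdot 5 + s{\left(7 \right)} = 64 \cdot 1 \cdot 5 + \left(2 - 14\right) = 64 \cdot 5 + \left(2 - 14\right) = 320 - 12 = 308$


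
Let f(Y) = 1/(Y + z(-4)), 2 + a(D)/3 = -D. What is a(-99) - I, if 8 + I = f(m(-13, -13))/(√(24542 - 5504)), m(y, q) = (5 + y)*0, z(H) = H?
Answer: 299 + √19038/76152 ≈ 299.00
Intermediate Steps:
m(y, q) = 0
a(D) = -6 - 3*D (a(D) = -6 + 3*(-D) = -6 - 3*D)
f(Y) = 1/(-4 + Y) (f(Y) = 1/(Y - 4) = 1/(-4 + Y))
I = -8 - √19038/76152 (I = -8 + 1/((-4 + 0)*(√(24542 - 5504))) = -8 + 1/((-4)*(√19038)) = -8 - √19038/76152 ≈ -8.0018)
a(-99) - I = (-6 - 3*(-99)) - (-8 - √19038/76152) = (-6 + 297) + (8 + √19038/76152) = 291 + (8 + √19038/76152) = 299 + √19038/76152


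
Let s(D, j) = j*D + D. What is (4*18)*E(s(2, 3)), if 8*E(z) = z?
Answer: 72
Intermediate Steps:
s(D, j) = D + D*j (s(D, j) = D*j + D = D + D*j)
E(z) = z/8
(4*18)*E(s(2, 3)) = (4*18)*((2*(1 + 3))/8) = 72*((2*4)/8) = 72*((1/8)*8) = 72*1 = 72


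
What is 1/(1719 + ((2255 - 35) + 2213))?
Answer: 1/6152 ≈ 0.00016255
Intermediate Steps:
1/(1719 + ((2255 - 35) + 2213)) = 1/(1719 + (2220 + 2213)) = 1/(1719 + 4433) = 1/6152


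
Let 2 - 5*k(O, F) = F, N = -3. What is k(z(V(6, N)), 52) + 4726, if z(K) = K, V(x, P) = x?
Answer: 4716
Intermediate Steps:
k(O, F) = ⅖ - F/5
k(z(V(6, N)), 52) + 4726 = (⅖ - ⅕*52) + 4726 = (⅖ - 52/5) + 4726 = -10 + 4726 = 4716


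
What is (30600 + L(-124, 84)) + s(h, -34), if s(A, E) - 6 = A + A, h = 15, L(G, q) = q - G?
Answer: 30844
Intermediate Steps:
s(A, E) = 6 + 2*A (s(A, E) = 6 + (A + A) = 6 + 2*A)
(30600 + L(-124, 84)) + s(h, -34) = (30600 + (84 - 1*(-124))) + (6 + 2*15) = (30600 + (84 + 124)) + (6 + 30) = (30600 + 208) + 36 = 30808 + 36 = 30844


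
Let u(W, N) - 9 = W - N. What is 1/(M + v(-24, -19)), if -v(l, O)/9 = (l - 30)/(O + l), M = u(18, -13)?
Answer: 43/1234 ≈ 0.034846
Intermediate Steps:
u(W, N) = 9 + W - N (u(W, N) = 9 + (W - N) = 9 + W - N)
M = 40 (M = 9 + 18 - 1*(-13) = 9 + 18 + 13 = 40)
v(l, O) = -9*(-30 + l)/(O + l) (v(l, O) = -9*(l - 30)/(O + l) = -9*(-30 + l)/(O + l))
1/(M + v(-24, -19)) = 1/(40 + 9*(30 - 1*(-24))/(-19 - 24)) = 1/(40 + 9*(30 + 24)/(-43)) = 1/(40 + 9*(-1/43)*54) = 1/(40 - 486/43) = 1/(1234/43) = 43/1234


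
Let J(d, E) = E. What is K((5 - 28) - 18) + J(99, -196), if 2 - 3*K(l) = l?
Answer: -545/3 ≈ -181.67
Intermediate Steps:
K(l) = 2/3 - l/3
K((5 - 28) - 18) + J(99, -196) = (2/3 - ((5 - 28) - 18)/3) - 196 = (2/3 - (-23 - 18)/3) - 196 = (2/3 - 1/3*(-41)) - 196 = (2/3 + 41/3) - 196 = 43/3 - 196 = -545/3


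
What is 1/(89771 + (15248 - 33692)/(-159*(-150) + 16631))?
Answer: 40481/3634001407 ≈ 1.1140e-5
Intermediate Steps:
1/(89771 + (15248 - 33692)/(-159*(-150) + 16631)) = 1/(89771 - 18444/(23850 + 16631)) = 1/(89771 - 18444/40481) = 1/(3634001407/40481) = 40481/3634001407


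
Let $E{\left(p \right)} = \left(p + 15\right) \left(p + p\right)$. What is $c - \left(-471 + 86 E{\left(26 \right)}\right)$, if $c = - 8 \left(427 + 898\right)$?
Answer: $-193481$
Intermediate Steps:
$c = -10600$ ($c = \left(-8\right) 1325 = -10600$)
$E{\left(p \right)} = 2 p \left(15 + p\right)$ ($E{\left(p \right)} = \left(15 + p\right) 2 p = 2 p \left(15 + p\right)$)
$c - \left(-471 + 86 E{\left(26 \right)}\right) = -10600 + \left(471 - 86 \cdot 2 \cdot 26 \left(15 + 26\right)\right) = -10600 + \left(471 - 86 \cdot 2 \cdot 26 \cdot 41\right) = -10600 + \left(471 - 183352\right) = -10600 - 182881 = -193481$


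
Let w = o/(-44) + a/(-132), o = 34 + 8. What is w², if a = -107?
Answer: 361/17424 ≈ 0.020719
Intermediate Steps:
o = 42
w = -19/132 (w = 42/(-44) - 107/(-132) = 42*(-1/44) - 107*(-1/132) = -21/22 + 107/132 = -19/132 ≈ -0.14394)
w² = (-19/132)² = 361/17424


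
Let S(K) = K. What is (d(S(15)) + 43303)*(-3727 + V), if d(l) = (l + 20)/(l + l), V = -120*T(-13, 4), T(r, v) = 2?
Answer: -1030725775/6 ≈ -1.7179e+8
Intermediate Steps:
V = -240 (V = -120*2 = -240)
d(l) = (20 + l)/(2*l) (d(l) = (20 + l)/((2*l)) = (20 + l)*(1/(2*l)) = (20 + l)/(2*l))
(d(S(15)) + 43303)*(-3727 + V) = ((½)*(20 + 15)/15 + 43303)*(-3727 - 240) = ((½)*(1/15)*35 + 43303)*(-3967) = (7/6 + 43303)*(-3967) = (259825/6)*(-3967) = -1030725775/6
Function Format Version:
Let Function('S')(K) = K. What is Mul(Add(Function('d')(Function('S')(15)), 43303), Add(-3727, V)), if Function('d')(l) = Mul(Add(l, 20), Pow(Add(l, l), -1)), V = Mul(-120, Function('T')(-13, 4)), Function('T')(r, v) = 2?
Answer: Rational(-1030725775, 6) ≈ -1.7179e+8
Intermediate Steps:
V = -240 (V = Mul(-120, 2) = -240)
Function('d')(l) = Mul(Rational(1, 2), Pow(l, -1), Add(20, l)) (Function('d')(l) = Mul(Add(20, l), Pow(Mul(2, l), -1)) = Mul(Add(20, l), Mul(Rational(1, 2), Pow(l, -1))) = Mul(Rational(1, 2), Pow(l, -1), Add(20, l)))
Mul(Add(Function('d')(Function('S')(15)), 43303), Add(-3727, V)) = Mul(Add(Mul(Rational(1, 2), Pow(15, -1), Add(20, 15)), 43303), Add(-3727, -240)) = Mul(Add(Mul(Rational(1, 2), Rational(1, 15), 35), 43303), -3967) = Mul(Add(Rational(7, 6), 43303), -3967) = Mul(Rational(259825, 6), -3967) = Rational(-1030725775, 6)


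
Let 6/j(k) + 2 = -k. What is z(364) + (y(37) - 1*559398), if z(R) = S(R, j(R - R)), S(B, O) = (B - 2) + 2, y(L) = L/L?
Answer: -559033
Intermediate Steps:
y(L) = 1
j(k) = 6/(-2 - k)
S(B, O) = B (S(B, O) = (-2 + B) + 2 = B)
z(R) = R
z(364) + (y(37) - 1*559398) = 364 + (1 - 1*559398) = 364 + (1 - 559398) = 364 - 559397 = -559033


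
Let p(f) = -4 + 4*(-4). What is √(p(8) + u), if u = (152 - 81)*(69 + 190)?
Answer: 3*√2041 ≈ 135.53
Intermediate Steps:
p(f) = -20 (p(f) = -4 - 16 = -20)
u = 18389 (u = 71*259 = 18389)
√(p(8) + u) = √(-20 + 18389) = √18369 = 3*√2041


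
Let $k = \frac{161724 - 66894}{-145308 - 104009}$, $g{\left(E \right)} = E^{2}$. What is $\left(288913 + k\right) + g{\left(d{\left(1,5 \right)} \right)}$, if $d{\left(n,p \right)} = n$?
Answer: $\frac{72031076908}{249317} \approx 2.8891 \cdot 10^{5}$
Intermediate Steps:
$k = - \frac{94830}{249317}$ ($k = \frac{94830}{-249317} = 94830 \left(- \frac{1}{249317}\right) = - \frac{94830}{249317} \approx -0.38036$)
$\left(288913 + k\right) + g{\left(d{\left(1,5 \right)} \right)} = \left(288913 - \frac{94830}{249317}\right) + 1^{2} = \frac{72030827591}{249317} + 1 = \frac{72031076908}{249317}$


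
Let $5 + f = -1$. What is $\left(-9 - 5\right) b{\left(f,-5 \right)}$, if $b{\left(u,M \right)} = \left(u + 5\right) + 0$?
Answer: $14$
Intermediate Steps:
$f = -6$ ($f = -5 - 1 = -6$)
$b{\left(u,M \right)} = 5 + u$ ($b{\left(u,M \right)} = \left(5 + u\right) + 0 = 5 + u$)
$\left(-9 - 5\right) b{\left(f,-5 \right)} = \left(-9 - 5\right) \left(5 - 6\right) = \left(-14\right) \left(-1\right) = 14$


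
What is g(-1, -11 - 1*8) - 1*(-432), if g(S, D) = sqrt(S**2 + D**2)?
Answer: 432 + sqrt(362) ≈ 451.03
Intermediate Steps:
g(S, D) = sqrt(D**2 + S**2)
g(-1, -11 - 1*8) - 1*(-432) = sqrt((-11 - 1*8)**2 + (-1)**2) - 1*(-432) = sqrt((-11 - 8)**2 + 1) + 432 = sqrt((-19)**2 + 1) + 432 = sqrt(361 + 1) + 432 = sqrt(362) + 432 = 432 + sqrt(362)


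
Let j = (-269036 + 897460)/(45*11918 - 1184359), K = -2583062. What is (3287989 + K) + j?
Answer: 456826608999/648049 ≈ 7.0493e+5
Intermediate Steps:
j = -628424/648049 (j = 628424/(536310 - 1184359) = 628424/(-648049) = 628424*(-1/648049) = -628424/648049 ≈ -0.96972)
(3287989 + K) + j = (3287989 - 2583062) - 628424/648049 = 704927 - 628424/648049 = 456826608999/648049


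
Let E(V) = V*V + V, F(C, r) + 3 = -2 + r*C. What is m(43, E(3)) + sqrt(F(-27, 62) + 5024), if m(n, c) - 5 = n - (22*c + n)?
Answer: -259 + sqrt(3345) ≈ -201.16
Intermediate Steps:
F(C, r) = -5 + C*r (F(C, r) = -3 + (-2 + r*C) = -3 + (-2 + C*r) = -5 + C*r)
E(V) = V + V**2 (E(V) = V**2 + V = V + V**2)
m(n, c) = 5 - 22*c (m(n, c) = 5 + (n - (22*c + n)) = 5 + (n - (n + 22*c)) = 5 + (n + (-n - 22*c)) = 5 - 22*c)
m(43, E(3)) + sqrt(F(-27, 62) + 5024) = (5 - 66*(1 + 3)) + sqrt((-5 - 27*62) + 5024) = (5 - 66*4) + sqrt((-5 - 1674) + 5024) = (5 - 22*12) + sqrt(-1679 + 5024) = (5 - 264) + sqrt(3345) = -259 + sqrt(3345)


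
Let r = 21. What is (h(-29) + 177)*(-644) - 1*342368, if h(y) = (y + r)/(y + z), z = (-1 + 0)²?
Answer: -456540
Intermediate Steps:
z = 1 (z = (-1)² = 1)
h(y) = (21 + y)/(1 + y) (h(y) = (y + 21)/(y + 1) = (21 + y)/(1 + y))
(h(-29) + 177)*(-644) - 1*342368 = ((21 - 29)/(1 - 29) + 177)*(-644) - 1*342368 = (-8/(-28) + 177)*(-644) - 342368 = (-1/28*(-8) + 177)*(-644) - 342368 = (2/7 + 177)*(-644) - 342368 = (1241/7)*(-644) - 342368 = -114172 - 342368 = -456540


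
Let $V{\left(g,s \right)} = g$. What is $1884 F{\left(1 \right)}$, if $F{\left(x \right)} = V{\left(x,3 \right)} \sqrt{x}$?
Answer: $1884$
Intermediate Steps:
$F{\left(x \right)} = x^{\frac{3}{2}}$ ($F{\left(x \right)} = x \sqrt{x} = x^{\frac{3}{2}}$)
$1884 F{\left(1 \right)} = 1884 \cdot 1^{\frac{3}{2}} = 1884 \cdot 1 = 1884$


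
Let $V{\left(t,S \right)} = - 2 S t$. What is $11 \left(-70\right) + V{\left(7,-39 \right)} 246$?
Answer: $133546$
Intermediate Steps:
$V{\left(t,S \right)} = - 2 S t$
$11 \left(-70\right) + V{\left(7,-39 \right)} 246 = 11 \left(-70\right) + \left(-2\right) \left(-39\right) 7 \cdot 246 = -770 + 546 \cdot 246 = -770 + 134316 = 133546$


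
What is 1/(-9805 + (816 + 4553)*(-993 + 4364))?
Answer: 1/18089094 ≈ 5.5282e-8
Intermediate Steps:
1/(-9805 + (816 + 4553)*(-993 + 4364)) = 1/(-9805 + 5369*3371) = 1/(-9805 + 18098899) = 1/18089094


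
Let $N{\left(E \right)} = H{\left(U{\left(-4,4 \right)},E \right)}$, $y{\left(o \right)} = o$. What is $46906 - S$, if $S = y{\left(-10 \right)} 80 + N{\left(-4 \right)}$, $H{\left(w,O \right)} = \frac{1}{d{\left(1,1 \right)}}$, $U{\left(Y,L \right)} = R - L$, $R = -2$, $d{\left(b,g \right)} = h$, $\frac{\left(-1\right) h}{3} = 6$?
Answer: $\frac{858709}{18} \approx 47706.0$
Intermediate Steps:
$h = -18$ ($h = \left(-3\right) 6 = -18$)
$d{\left(b,g \right)} = -18$
$U{\left(Y,L \right)} = -2 - L$
$H{\left(w,O \right)} = - \frac{1}{18}$ ($H{\left(w,O \right)} = \frac{1}{-18} = - \frac{1}{18}$)
$N{\left(E \right)} = - \frac{1}{18}$
$S = - \frac{14401}{18}$ ($S = \left(-10\right) 80 - \frac{1}{18} = -800 - \frac{1}{18} = - \frac{14401}{18} \approx -800.06$)
$46906 - S = 46906 - - \frac{14401}{18} = 46906 + \frac{14401}{18} = \frac{858709}{18}$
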